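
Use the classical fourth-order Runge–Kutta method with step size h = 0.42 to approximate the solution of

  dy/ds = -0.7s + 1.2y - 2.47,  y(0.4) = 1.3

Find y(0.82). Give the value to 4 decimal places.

RK4: k1 = f(s_n, y_n); k2 = f(s_n + h/2, y_n + (h/2)·k1); k3 = f(s_n + h/2, y_n + (h/2)·k2); k4 = f(s_n + h, y_n + h·k3); y_{n+1} = y_n + (h/6)·(k1 + 2k2 + 2k3 + k4).
s=0.400000, y=1.300000:
  k1 = f(0.400000, 1.300000) = -1.190000
  k2 = f(0.610000, 1.050100) = -1.636880
  k3 = f(0.610000, 0.956255) = -1.749494
  k4 = f(0.820000, 0.565213) = -2.365745
  y ← 1.300000 + (0.42/6)·(k1 + 2k2 + 2k3 + k4) = 0.577006
y(0.82) ≈ 0.5770

0.5770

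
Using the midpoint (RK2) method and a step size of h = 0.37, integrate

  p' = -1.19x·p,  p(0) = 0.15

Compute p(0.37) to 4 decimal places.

Midpoint: k1 = f(x_n, p_n); k2 = f(x_n + h/2, p_n + (h/2)·k1); p_{n+1} = p_n + h·k2.
x=0.000000, p=0.150000:
  k1 = f(0.000000, 0.150000) = 0.000000
  k2 = f(0.185000, 0.150000) = -0.033022
  p ← 0.150000 + 0.37·(-0.033022) = 0.137782
p(0.37) ≈ 0.1378

0.1378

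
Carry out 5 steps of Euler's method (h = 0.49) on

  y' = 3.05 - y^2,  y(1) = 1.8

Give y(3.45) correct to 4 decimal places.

Euler: y_{n+1} = y_n + h·f(t_n, y_n).
t=1.000000, y=1.800000: f=-0.190000 → y ← 1.800000 + 0.49·(-0.190000) = 1.706900
t=1.490000, y=1.706900: f=0.136492 → y ← 1.706900 + 0.49·0.136492 = 1.773781
t=1.980000, y=1.773781: f=-0.096300 → y ← 1.773781 + 0.49·(-0.096300) = 1.726594
t=2.470000, y=1.726594: f=0.068872 → y ← 1.726594 + 0.49·0.068872 = 1.760342
t=2.960000, y=1.760342: f=-0.048803 → y ← 1.760342 + 0.49·(-0.048803) = 1.736428
y(3.45) ≈ 1.7364

1.7364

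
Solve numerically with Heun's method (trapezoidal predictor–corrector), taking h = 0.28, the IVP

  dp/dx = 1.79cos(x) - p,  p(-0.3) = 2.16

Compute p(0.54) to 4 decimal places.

1.8991

Heun: k1 = f(x_n, p_n); k2 = f(x_n + h, p_n + h·k1); p_{n+1} = p_n + (h/2)·(k1 + k2).
x=-0.300000, p=2.160000:
  k1 = f(-0.300000, 2.160000) = -0.449948
  k2 = f(-0.020000, 2.034015) = -0.244373
  p ← 2.160000 + (0.28/2)·(-0.449948 + (-0.244373)) = 2.062795
x=-0.020000, p=2.062795:
  k1 = f(-0.020000, 2.062795) = -0.273153
  k2 = f(0.260000, 1.986312) = -0.256474
  p ← 2.062795 + (0.28/2)·(-0.273153 + (-0.256474)) = 1.988647
x=0.260000, p=1.988647:
  k1 = f(0.260000, 1.988647) = -0.258809
  k2 = f(0.540000, 1.916181) = -0.380882
  p ← 1.988647 + (0.28/2)·(-0.258809 + (-0.380882)) = 1.899091
p(0.54) ≈ 1.8991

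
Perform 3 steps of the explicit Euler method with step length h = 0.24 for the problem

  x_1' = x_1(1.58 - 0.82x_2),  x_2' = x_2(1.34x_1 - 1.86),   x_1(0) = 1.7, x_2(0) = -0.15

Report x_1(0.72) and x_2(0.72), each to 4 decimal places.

4.8081, -0.3585

Euler on (x_1,x_2): x_1_{n+1} = x_1_n + h·x_1', x_2_{n+1} = x_2_n + h·x_2'.
0.000000: (1.700000, -0.150000); f=(2.895100, -0.062700) → (2.394824, -0.165048)
0.240000: (2.394824, -0.165048); f=(4.107936, -0.222660) → (3.380729, -0.218486)
0.480000: (3.380729, -0.218486); f=(5.947239, -0.583397) → (4.808066, -0.358502)
(x_1(0.72), x_2(0.72)) ≈ (4.8081, -0.3585)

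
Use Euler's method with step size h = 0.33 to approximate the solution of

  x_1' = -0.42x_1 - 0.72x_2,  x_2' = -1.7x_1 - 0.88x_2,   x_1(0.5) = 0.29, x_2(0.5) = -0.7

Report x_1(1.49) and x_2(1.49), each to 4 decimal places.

Euler on (x_1,x_2): x_1_{n+1} = x_1_n + h·x_1', x_2_{n+1} = x_2_n + h·x_2'.
0.500000: (0.290000, -0.700000); f=(0.382200, 0.123000) → (0.416126, -0.659410)
0.830000: (0.416126, -0.659410); f=(0.300002, -0.127133) → (0.515127, -0.701364)
1.160000: (0.515127, -0.701364); f=(0.288629, -0.258515) → (0.610374, -0.786674)
(x_1(1.49), x_2(1.49)) ≈ (0.6104, -0.7867)

0.6104, -0.7867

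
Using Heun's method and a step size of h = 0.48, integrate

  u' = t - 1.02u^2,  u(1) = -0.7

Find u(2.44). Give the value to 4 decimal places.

1.0658

Heun: k1 = f(t_n, u_n); k2 = f(t_n + h, u_n + h·k1); u_{n+1} = u_n + (h/2)·(k1 + k2).
t=1.000000, u=-0.700000:
  k1 = f(1.000000, -0.700000) = 0.500200
  k2 = f(1.480000, -0.459904) = 1.264258
  u ← -0.700000 + (0.48/2)·(0.500200 + 1.264258) = -0.276530
t=1.480000, u=-0.276530:
  k1 = f(1.480000, -0.276530) = 1.402002
  k2 = f(1.960000, 0.396431) = 1.799699
  u ← -0.276530 + (0.48/2)·(1.402002 + 1.799699) = 0.491878
t=1.960000, u=0.491878:
  k1 = f(1.960000, 0.491878) = 1.713217
  k2 = f(2.440000, 1.314222) = 0.678276
  u ← 0.491878 + (0.48/2)·(1.713217 + 0.678276) = 1.065837
u(2.44) ≈ 1.0658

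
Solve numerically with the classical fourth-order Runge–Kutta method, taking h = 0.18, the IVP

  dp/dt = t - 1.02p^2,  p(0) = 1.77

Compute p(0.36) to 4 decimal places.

1.1221

RK4: k1 = f(t_n, p_n); k2 = f(t_n + h/2, p_n + (h/2)·k1); k3 = f(t_n + h/2, p_n + (h/2)·k2); k4 = f(t_n + h, p_n + h·k3); p_{n+1} = p_n + (h/6)·(k1 + 2k2 + 2k3 + k4).
t=0.000000, p=1.770000:
  k1 = f(0.000000, 1.770000) = -3.195558
  k2 = f(0.090000, 1.482400) = -2.151459
  k3 = f(0.090000, 1.576369) = -2.444637
  k4 = f(0.180000, 1.329965) = -1.624184
  p ← 1.770000 + (0.18/6)·(k1 + 2k2 + 2k3 + k4) = 1.349642
t=0.180000, p=1.349642:
  k1 = f(0.180000, 1.349642) = -1.677964
  k2 = f(0.270000, 1.198625) = -1.195436
  k3 = f(0.270000, 1.242053) = -1.303549
  k4 = f(0.360000, 1.115003) = -0.908097
  p ← 1.349642 + (0.18/6)·(k1 + 2k2 + 2k3 + k4) = 1.122121
p(0.36) ≈ 1.1221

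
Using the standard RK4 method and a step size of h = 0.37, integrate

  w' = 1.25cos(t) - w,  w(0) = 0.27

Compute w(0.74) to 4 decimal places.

RK4: k1 = f(t_n, w_n); k2 = f(t_n + h/2, w_n + (h/2)·k1); k3 = f(t_n + h/2, w_n + (h/2)·k2); k4 = f(t_n + h, w_n + h·k3); w_{n+1} = w_n + (h/6)·(k1 + 2k2 + 2k3 + k4).
t=0.000000, w=0.270000:
  k1 = f(0.000000, 0.270000) = 0.980000
  k2 = f(0.185000, 0.451300) = 0.777370
  k3 = f(0.185000, 0.413814) = 0.814857
  k4 = f(0.370000, 0.571497) = 0.593912
  w ← 0.270000 + (0.37/6)·(k1 + 2k2 + 2k3 + k4) = 0.563433
t=0.370000, w=0.563433:
  k1 = f(0.370000, 0.563433) = 0.601977
  k2 = f(0.555000, 0.674798) = 0.387577
  k3 = f(0.555000, 0.635134) = 0.427241
  k4 = f(0.740000, 0.721512) = 0.201574
  w ← 0.563433 + (0.37/6)·(k1 + 2k2 + 2k3 + k4) = 0.713479
w(0.74) ≈ 0.7135

0.7135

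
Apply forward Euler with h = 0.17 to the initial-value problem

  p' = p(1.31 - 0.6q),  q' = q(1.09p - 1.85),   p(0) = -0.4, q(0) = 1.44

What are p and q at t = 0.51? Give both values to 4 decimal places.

-0.5696, 0.3174

Euler on (p,q): p_{n+1} = p_n + h·p', q_{n+1} = q_n + h·q'.
0.000000: (-0.400000, 1.440000); f=(-0.178400, -3.291840) → (-0.430328, 0.880387)
0.170000: (-0.430328, 0.880387); f=(-0.336417, -2.041669) → (-0.487519, 0.533304)
0.340000: (-0.487519, 0.533304); f=(-0.482652, -1.270007) → (-0.569570, 0.317402)
(p(0.51), q(0.51)) ≈ (-0.5696, 0.3174)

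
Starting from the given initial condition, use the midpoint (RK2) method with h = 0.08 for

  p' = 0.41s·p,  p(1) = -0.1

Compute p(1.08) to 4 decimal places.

Midpoint: k1 = f(s_n, p_n); k2 = f(s_n + h/2, p_n + (h/2)·k1); p_{n+1} = p_n + h·k2.
s=1.000000, p=-0.100000:
  k1 = f(1.000000, -0.100000) = -0.041000
  k2 = f(1.040000, -0.101640) = -0.043339
  p ← -0.100000 + 0.08·(-0.043339) = -0.103467
p(1.08) ≈ -0.1035

-0.1035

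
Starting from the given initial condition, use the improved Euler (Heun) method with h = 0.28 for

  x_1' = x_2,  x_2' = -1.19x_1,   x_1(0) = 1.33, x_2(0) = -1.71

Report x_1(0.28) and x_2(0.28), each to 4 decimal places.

0.7892, -2.0734

Heun on (x_1,x_2): k1 = f(x_n, state_n); k2 = f(x_n + h, state_n + h·k1); state_{n+1} = state_n + (h/2)·(k1 + k2).
0.000000: (1.330000, -1.710000)
  k1 = (-1.710000, -1.582700)
  predictor → (0.851200, -2.153156)
  k2 = (-2.153156, -1.012928)
  → (0.789158, -2.073388)
(x_1(0.28), x_2(0.28)) ≈ (0.7892, -2.0734)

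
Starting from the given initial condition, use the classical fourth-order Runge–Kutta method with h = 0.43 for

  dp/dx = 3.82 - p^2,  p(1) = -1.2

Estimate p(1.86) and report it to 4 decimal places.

1.4378

RK4: k1 = f(x_n, p_n); k2 = f(x_n + h/2, p_n + (h/2)·k1); k3 = f(x_n + h/2, p_n + (h/2)·k2); k4 = f(x_n + h, p_n + h·k3); p_{n+1} = p_n + (h/6)·(k1 + 2k2 + 2k3 + k4).
x=1.000000, p=-1.200000:
  k1 = f(1.000000, -1.200000) = 2.380000
  k2 = f(1.215000, -0.688300) = 3.346243
  k3 = f(1.215000, -0.480558) = 3.589064
  k4 = f(1.430000, 0.343298) = 3.702147
  p ← -1.200000 + (0.43/6)·(k1 + 2k2 + 2k3 + k4) = 0.229948
x=1.430000, p=0.229948:
  k1 = f(1.430000, 0.229948) = 3.767124
  k2 = f(1.645000, 1.039880) = 2.738651
  k3 = f(1.645000, 0.818758) = 3.149636
  k4 = f(1.860000, 1.584291) = 1.310021
  p ← 0.229948 + (0.43/6)·(k1 + 2k2 + 2k3 + k4) = 1.437798
p(1.86) ≈ 1.4378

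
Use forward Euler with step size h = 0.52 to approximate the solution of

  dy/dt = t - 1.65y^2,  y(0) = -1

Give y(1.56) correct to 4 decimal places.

-21.7680

Euler: y_{n+1} = y_n + h·f(t_n, y_n).
t=0.000000, y=-1.000000: f=-1.650000 → y ← -1.000000 + 0.52·(-1.650000) = -1.858000
t=0.520000, y=-1.858000: f=-5.176071 → y ← -1.858000 + 0.52·(-5.176071) = -4.549557
t=1.040000, y=-4.549557: f=-33.112469 → y ← -4.549557 + 0.52·(-33.112469) = -21.768041
y(1.56) ≈ -21.7680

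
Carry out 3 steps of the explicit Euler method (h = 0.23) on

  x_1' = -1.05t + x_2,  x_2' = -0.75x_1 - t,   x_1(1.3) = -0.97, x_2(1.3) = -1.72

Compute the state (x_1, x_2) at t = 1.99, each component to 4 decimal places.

-3.3402, -1.8917

Euler on (x_1,x_2): x_1_{n+1} = x_1_n + h·x_1', x_2_{n+1} = x_2_n + h·x_2'.
1.300000: (-0.970000, -1.720000); f=(-3.085000, -0.572500) → (-1.679550, -1.851675)
1.530000: (-1.679550, -1.851675); f=(-3.458175, -0.270338) → (-2.474930, -1.913853)
1.760000: (-2.474930, -1.913853); f=(-3.761853, 0.096198) → (-3.340156, -1.891727)
(x_1(1.99), x_2(1.99)) ≈ (-3.3402, -1.8917)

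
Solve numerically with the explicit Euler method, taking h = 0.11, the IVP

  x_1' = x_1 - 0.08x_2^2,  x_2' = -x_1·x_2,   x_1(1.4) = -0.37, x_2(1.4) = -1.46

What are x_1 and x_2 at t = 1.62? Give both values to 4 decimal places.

-0.4970, -1.5912

Euler on (x_1,x_2): x_1_{n+1} = x_1_n + h·x_1', x_2_{n+1} = x_2_n + h·x_2'.
1.400000: (-0.370000, -1.460000); f=(-0.540528, -0.540200) → (-0.429458, -1.519422)
1.510000: (-0.429458, -1.519422); f=(-0.614150, -0.652528) → (-0.497015, -1.591200)
(x_1(1.62), x_2(1.62)) ≈ (-0.4970, -1.5912)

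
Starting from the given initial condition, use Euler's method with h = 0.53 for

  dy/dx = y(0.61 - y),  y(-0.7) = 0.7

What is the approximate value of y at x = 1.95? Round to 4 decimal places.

0.6207

Euler: y_{n+1} = y_n + h·f(x_n, y_n).
x=-0.700000, y=0.700000: f=-0.063000 → y ← 0.700000 + 0.53·(-0.063000) = 0.666610
x=-0.170000, y=0.666610: f=-0.037737 → y ← 0.666610 + 0.53·(-0.037737) = 0.646610
x=0.360000, y=0.646610: f=-0.023672 → y ← 0.646610 + 0.53·(-0.023672) = 0.634063
x=0.890000, y=0.634063: f=-0.015258 → y ← 0.634063 + 0.53·(-0.015258) = 0.625977
x=1.420000, y=0.625977: f=-0.010001 → y ← 0.625977 + 0.53·(-0.010001) = 0.620676
y(1.95) ≈ 0.6207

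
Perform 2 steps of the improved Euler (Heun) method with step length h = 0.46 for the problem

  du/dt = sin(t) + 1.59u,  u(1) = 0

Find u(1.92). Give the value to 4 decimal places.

Heun: k1 = f(t_n, u_n); k2 = f(t_n + h, u_n + h·k1); u_{n+1} = u_n + (h/2)·(k1 + k2).
t=1.000000, u=0.000000:
  k1 = f(1.000000, 0.000000) = 0.841471
  k2 = f(1.460000, 0.387077) = 1.609320
  u ← 0.000000 + (0.46/2)·(0.841471 + 1.609320) = 0.563682
t=1.460000, u=0.563682:
  k1 = f(1.460000, 0.563682) = 1.890123
  k2 = f(1.920000, 1.433138) = 3.218336
  u ← 0.563682 + (0.46/2)·(1.890123 + 3.218336) = 1.738627
u(1.92) ≈ 1.7386

1.7386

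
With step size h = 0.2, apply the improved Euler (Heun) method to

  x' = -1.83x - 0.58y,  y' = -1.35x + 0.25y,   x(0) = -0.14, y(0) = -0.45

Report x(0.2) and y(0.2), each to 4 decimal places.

Heun on (x,y): k1 = f(s_n, state_n); k2 = f(s_n + h, state_n + h·k1); state_{n+1} = state_n + (h/2)·(k1 + k2).
0.000000: (-0.140000, -0.450000)
  k1 = (0.517200, 0.076500)
  predictor → (-0.036560, -0.434700)
  k2 = (0.319031, -0.059319)
  → (-0.056377, -0.448282)
(x(0.2), y(0.2)) ≈ (-0.0564, -0.4483)

-0.0564, -0.4483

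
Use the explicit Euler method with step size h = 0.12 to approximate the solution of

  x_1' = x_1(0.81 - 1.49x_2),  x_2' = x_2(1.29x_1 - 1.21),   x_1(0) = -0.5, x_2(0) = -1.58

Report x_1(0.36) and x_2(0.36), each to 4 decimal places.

Euler on (x_1,x_2): x_1_{n+1} = x_1_n + h·x_1', x_2_{n+1} = x_2_n + h·x_2'.
0.000000: (-0.500000, -1.580000); f=(-1.582100, 2.930900) → (-0.689852, -1.228292)
0.120000: (-0.689852, -1.228292); f=(-1.821316, 2.579302) → (-0.908410, -0.918776)
0.240000: (-0.908410, -0.918776); f=(-1.979403, 2.188385) → (-1.145938, -0.656170)
(x_1(0.36), x_2(0.36)) ≈ (-1.1459, -0.6562)

-1.1459, -0.6562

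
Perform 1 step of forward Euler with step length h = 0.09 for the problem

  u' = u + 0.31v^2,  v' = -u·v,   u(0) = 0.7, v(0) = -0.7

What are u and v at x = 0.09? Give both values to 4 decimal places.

Euler on (u,v): u_{n+1} = u_n + h·u', v_{n+1} = v_n + h·v'.
0.000000: (0.700000, -0.700000); f=(0.851900, 0.490000) → (0.776671, -0.655900)
(u(0.09), v(0.09)) ≈ (0.7767, -0.6559)

0.7767, -0.6559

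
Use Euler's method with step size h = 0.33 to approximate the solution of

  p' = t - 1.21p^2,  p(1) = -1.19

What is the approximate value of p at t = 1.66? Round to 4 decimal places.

Euler: p_{n+1} = p_n + h·f(t_n, p_n).
t=1.000000, p=-1.190000: f=-0.713481 → p ← -1.190000 + 0.33·(-0.713481) = -1.425449
t=1.330000, p=-1.425449: f=-1.128604 → p ← -1.425449 + 0.33·(-1.128604) = -1.797888
p(1.66) ≈ -1.7979

-1.7979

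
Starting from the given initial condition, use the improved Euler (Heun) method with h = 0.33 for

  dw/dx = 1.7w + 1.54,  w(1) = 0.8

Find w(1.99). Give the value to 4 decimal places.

Heun: k1 = f(x_n, w_n); k2 = f(x_n + h, w_n + h·k1); w_{n+1} = w_n + (h/2)·(k1 + k2).
x=1.000000, w=0.800000:
  k1 = f(1.000000, 0.800000) = 2.900000
  k2 = f(1.330000, 1.757000) = 4.526900
  w ← 0.800000 + (0.33/2)·(2.900000 + 4.526900) = 2.025438
x=1.330000, w=2.025438:
  k1 = f(1.330000, 2.025438) = 4.983245
  k2 = f(1.660000, 3.669909) = 7.778846
  w ← 2.025438 + (0.33/2)·(4.983245 + 7.778846) = 4.131184
x=1.660000, w=4.131184:
  k1 = f(1.660000, 4.131184) = 8.563012
  k2 = f(1.990000, 6.956978) = 13.366862
  w ← 4.131184 + (0.33/2)·(8.563012 + 13.366862) = 7.749613
w(1.99) ≈ 7.7496

7.7496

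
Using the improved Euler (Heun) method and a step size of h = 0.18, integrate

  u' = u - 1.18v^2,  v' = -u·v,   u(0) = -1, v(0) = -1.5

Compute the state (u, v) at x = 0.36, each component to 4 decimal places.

-3.2915, -2.8665

Heun on (u,v): k1 = f(x_n, state_n); k2 = f(x_n + h, state_n + h·k1); state_{n+1} = state_n + (h/2)·(k1 + k2).
0.000000: (-1.000000, -1.500000)
  k1 = (-3.655000, -1.500000)
  predictor → (-1.657900, -1.770000)
  k2 = (-5.354722, -2.934483)
  → (-1.810875, -1.899103)
0.180000: (-1.810875, -1.899103)
  k1 = (-6.066656, -3.439039)
  predictor → (-2.902873, -2.518130)
  k2 = (-10.385231, -7.309813)
  → (-3.291545, -2.866500)
(u(0.36), v(0.36)) ≈ (-3.2915, -2.8665)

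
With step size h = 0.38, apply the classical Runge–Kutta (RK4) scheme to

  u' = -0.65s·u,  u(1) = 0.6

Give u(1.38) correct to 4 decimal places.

0.4472

RK4: k1 = f(s_n, u_n); k2 = f(s_n + h/2, u_n + (h/2)·k1); k3 = f(s_n + h/2, u_n + (h/2)·k2); k4 = f(s_n + h, u_n + h·k3); u_{n+1} = u_n + (h/6)·(k1 + 2k2 + 2k3 + k4).
s=1.000000, u=0.600000:
  k1 = f(1.000000, 0.600000) = -0.390000
  k2 = f(1.190000, 0.525900) = -0.406784
  k3 = f(1.190000, 0.522711) = -0.404317
  k4 = f(1.380000, 0.446360) = -0.400384
  u ← 0.600000 + (0.38/6)·(k1 + 2k2 + 2k3 + k4) = 0.447203
u(1.38) ≈ 0.4472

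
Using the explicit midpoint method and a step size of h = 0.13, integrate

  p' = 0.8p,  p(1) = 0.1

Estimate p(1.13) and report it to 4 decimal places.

Midpoint: k1 = f(x_n, p_n); k2 = f(x_n + h/2, p_n + (h/2)·k1); p_{n+1} = p_n + h·k2.
x=1.000000, p=0.100000:
  k1 = f(1.000000, 0.100000) = 0.080000
  k2 = f(1.065000, 0.105200) = 0.084160
  p ← 0.100000 + 0.13·0.084160 = 0.110941
p(1.13) ≈ 0.1109

0.1109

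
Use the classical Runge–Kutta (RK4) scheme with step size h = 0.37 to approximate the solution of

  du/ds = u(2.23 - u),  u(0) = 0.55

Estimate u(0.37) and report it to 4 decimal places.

RK4: k1 = f(s_n, u_n); k2 = f(s_n + h/2, u_n + (h/2)·k1); k3 = f(s_n + h/2, u_n + (h/2)·k2); k4 = f(s_n + h, u_n + h·k3); u_{n+1} = u_n + (h/6)·(k1 + 2k2 + 2k3 + k4).
s=0.000000, u=0.550000:
  k1 = f(0.000000, 0.550000) = 0.924000
  k2 = f(0.185000, 0.720940) = 1.087942
  k3 = f(0.185000, 0.751269) = 1.110925
  k4 = f(0.370000, 0.961042) = 1.219522
  u ← 0.550000 + (0.37/6)·(k1 + 2k2 + 2k3 + k4) = 0.953377
u(0.37) ≈ 0.9534

0.9534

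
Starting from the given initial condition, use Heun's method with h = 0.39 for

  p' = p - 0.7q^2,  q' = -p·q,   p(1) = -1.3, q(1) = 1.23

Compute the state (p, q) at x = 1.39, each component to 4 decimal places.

-2.6619, 2.3442

Heun on (p,q): k1 = f(x_n, state_n); k2 = f(x_n + h, state_n + h·k1); state_{n+1} = state_n + (h/2)·(k1 + k2).
1.000000: (-1.300000, 1.230000)
  k1 = (-2.359030, 1.599000)
  predictor → (-2.220022, 1.853610)
  k2 = (-4.625131, 4.115054)
  → (-2.661911, 2.344241)
(p(1.39), q(1.39)) ≈ (-2.6619, 2.3442)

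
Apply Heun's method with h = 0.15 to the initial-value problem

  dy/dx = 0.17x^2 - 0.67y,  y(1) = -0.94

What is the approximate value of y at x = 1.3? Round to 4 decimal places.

-0.7068

Heun: k1 = f(x_n, y_n); k2 = f(x_n + h, y_n + h·k1); y_{n+1} = y_n + (h/2)·(k1 + k2).
x=1.000000, y=-0.940000:
  k1 = f(1.000000, -0.940000) = 0.799800
  k2 = f(1.150000, -0.820030) = 0.774245
  y ← -0.940000 + (0.15/2)·(0.799800 + 0.774245) = -0.821947
x=1.150000, y=-0.821947:
  k1 = f(1.150000, -0.821947) = 0.775529
  k2 = f(1.300000, -0.705617) = 0.760064
  y ← -0.821947 + (0.15/2)·(0.775529 + 0.760064) = -0.706777
y(1.3) ≈ -0.7068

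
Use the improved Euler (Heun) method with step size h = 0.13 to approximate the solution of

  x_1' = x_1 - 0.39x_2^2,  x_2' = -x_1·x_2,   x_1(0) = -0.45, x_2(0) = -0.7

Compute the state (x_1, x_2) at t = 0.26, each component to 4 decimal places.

Heun on (x_1,x_2): k1 = f(t_n, state_n); k2 = f(t_n + h, state_n + h·k1); state_{n+1} = state_n + (h/2)·(k1 + k2).
0.000000: (-0.450000, -0.700000)
  k1 = (-0.641100, -0.315000)
  predictor → (-0.533343, -0.740950)
  k2 = (-0.747456, -0.395180)
  → (-0.540256, -0.746162)
0.130000: (-0.540256, -0.746162)
  k1 = (-0.757391, -0.403118)
  predictor → (-0.638717, -0.798567)
  k2 = (-0.887424, -0.510058)
  → (-0.647169, -0.805518)
(x_1(0.26), x_2(0.26)) ≈ (-0.6472, -0.8055)

-0.6472, -0.8055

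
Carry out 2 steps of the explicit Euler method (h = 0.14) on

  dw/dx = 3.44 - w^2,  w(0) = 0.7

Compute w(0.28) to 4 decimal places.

Euler: w_{n+1} = w_n + h·f(x_n, w_n).
x=0.000000, w=0.700000: f=2.950000 → w ← 0.700000 + 0.14·2.950000 = 1.113000
x=0.140000, w=1.113000: f=2.201231 → w ← 1.113000 + 0.14·2.201231 = 1.421172
w(0.28) ≈ 1.4212

1.4212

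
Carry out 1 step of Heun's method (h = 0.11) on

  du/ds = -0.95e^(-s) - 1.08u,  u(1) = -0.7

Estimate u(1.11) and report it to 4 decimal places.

-0.6559

Heun: k1 = f(s_n, u_n); k2 = f(s_n + h, u_n + h·k1); u_{n+1} = u_n + (h/2)·(k1 + k2).
s=1.000000, u=-0.700000:
  k1 = f(1.000000, -0.700000) = 0.406515
  k2 = f(1.110000, -0.655283) = 0.394625
  u ← -0.700000 + (0.11/2)·(0.406515 + 0.394625) = -0.655937
u(1.11) ≈ -0.6559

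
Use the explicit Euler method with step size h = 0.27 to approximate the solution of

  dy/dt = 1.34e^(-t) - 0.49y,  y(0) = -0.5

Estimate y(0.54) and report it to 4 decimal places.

0.2137

Euler: y_{n+1} = y_n + h·f(t_n, y_n).
t=0.000000, y=-0.500000: f=1.585000 → y ← -0.500000 + 0.27·1.585000 = -0.072050
t=0.270000, y=-0.072050: f=1.058233 → y ← -0.072050 + 0.27·1.058233 = 0.213673
y(0.54) ≈ 0.2137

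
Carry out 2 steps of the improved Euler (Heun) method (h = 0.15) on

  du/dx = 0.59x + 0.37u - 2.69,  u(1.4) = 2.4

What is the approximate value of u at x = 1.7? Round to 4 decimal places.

2.1178

Heun: k1 = f(x_n, u_n); k2 = f(x_n + h, u_n + h·k1); u_{n+1} = u_n + (h/2)·(k1 + k2).
x=1.400000, u=2.400000:
  k1 = f(1.400000, 2.400000) = -0.976000
  k2 = f(1.550000, 2.253600) = -0.941668
  u ← 2.400000 + (0.15/2)·(-0.976000 + (-0.941668)) = 2.256175
x=1.550000, u=2.256175:
  k1 = f(1.550000, 2.256175) = -0.940715
  k2 = f(1.700000, 2.115068) = -0.904425
  u ← 2.256175 + (0.15/2)·(-0.940715 + (-0.904425)) = 2.117789
u(1.7) ≈ 2.1178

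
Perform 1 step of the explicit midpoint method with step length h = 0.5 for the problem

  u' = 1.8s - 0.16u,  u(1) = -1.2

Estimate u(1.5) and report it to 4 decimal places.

Midpoint: k1 = f(s_n, u_n); k2 = f(s_n + h/2, u_n + (h/2)·k1); u_{n+1} = u_n + h·k2.
s=1.000000, u=-1.200000:
  k1 = f(1.000000, -1.200000) = 1.992000
  k2 = f(1.250000, -0.702000) = 2.362320
  u ← -1.200000 + 0.5·2.362320 = -0.018840
u(1.5) ≈ -0.0188

-0.0188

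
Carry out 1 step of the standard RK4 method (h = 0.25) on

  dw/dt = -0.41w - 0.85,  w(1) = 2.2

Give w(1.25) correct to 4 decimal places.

RK4: k1 = f(t_n, w_n); k2 = f(t_n + h/2, w_n + (h/2)·k1); k3 = f(t_n + h/2, w_n + (h/2)·k2); k4 = f(t_n + h, w_n + h·k3); w_{n+1} = w_n + (h/6)·(k1 + 2k2 + 2k3 + k4).
t=1.000000, w=2.200000:
  k1 = f(1.000000, 2.200000) = -1.752000
  k2 = f(1.125000, 1.981000) = -1.662210
  k3 = f(1.125000, 1.992224) = -1.666812
  k4 = f(1.250000, 1.783297) = -1.581152
  w ← 2.200000 + (0.25/6)·(k1 + 2k2 + 2k3 + k4) = 1.783700
w(1.25) ≈ 1.7837

1.7837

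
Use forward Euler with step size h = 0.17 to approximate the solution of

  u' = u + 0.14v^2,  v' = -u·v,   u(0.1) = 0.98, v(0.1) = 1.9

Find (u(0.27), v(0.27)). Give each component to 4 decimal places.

Euler on (u,v): u_{n+1} = u_n + h·u', v_{n+1} = v_n + h·v'.
0.100000: (0.980000, 1.900000); f=(1.485400, -1.862000) → (1.232518, 1.583460)
(u(0.27), v(0.27)) ≈ (1.2325, 1.5835)

1.2325, 1.5835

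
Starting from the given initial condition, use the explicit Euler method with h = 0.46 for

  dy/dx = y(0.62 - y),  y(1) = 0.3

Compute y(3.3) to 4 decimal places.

0.4998

Euler: y_{n+1} = y_n + h·f(x_n, y_n).
x=1.000000, y=0.300000: f=0.096000 → y ← 0.300000 + 0.46·0.096000 = 0.344160
x=1.460000, y=0.344160: f=0.094933 → y ← 0.344160 + 0.46·0.094933 = 0.387829
x=1.920000, y=0.387829: f=0.090043 → y ← 0.387829 + 0.46·0.090043 = 0.429249
x=2.380000, y=0.429249: f=0.081880 → y ← 0.429249 + 0.46·0.081880 = 0.466913
x=2.840000, y=0.466913: f=0.071478 → y ← 0.466913 + 0.46·0.071478 = 0.499793
y(3.3) ≈ 0.4998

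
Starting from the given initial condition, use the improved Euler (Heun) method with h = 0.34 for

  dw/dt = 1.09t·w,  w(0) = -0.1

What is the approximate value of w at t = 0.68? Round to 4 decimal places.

Heun: k1 = f(t_n, w_n); k2 = f(t_n + h, w_n + h·k1); w_{n+1} = w_n + (h/2)·(k1 + k2).
t=0.000000, w=-0.100000:
  k1 = f(0.000000, -0.100000) = 0.000000
  k2 = f(0.340000, -0.100000) = -0.037060
  w ← -0.100000 + (0.34/2)·(0.000000 + (-0.037060)) = -0.106300
t=0.340000, w=-0.106300:
  k1 = f(0.340000, -0.106300) = -0.039395
  k2 = f(0.680000, -0.119694) = -0.088718
  w ← -0.106300 + (0.34/2)·(-0.039395 + (-0.088718)) = -0.128079
w(0.68) ≈ -0.1281

-0.1281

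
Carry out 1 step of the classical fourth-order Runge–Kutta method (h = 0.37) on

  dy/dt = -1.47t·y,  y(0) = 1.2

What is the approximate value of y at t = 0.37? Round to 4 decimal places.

RK4: k1 = f(t_n, y_n); k2 = f(t_n + h/2, y_n + (h/2)·k1); k3 = f(t_n + h/2, y_n + (h/2)·k2); k4 = f(t_n + h, y_n + h·k3); y_{n+1} = y_n + (h/6)·(k1 + 2k2 + 2k3 + k4).
t=0.000000, y=1.200000:
  k1 = f(0.000000, 1.200000) = 0.000000
  k2 = f(0.185000, 1.200000) = -0.326340
  k3 = f(0.185000, 1.139627) = -0.309922
  k4 = f(0.370000, 1.085329) = -0.590310
  y ← 1.200000 + (0.37/6)·(k1 + 2k2 + 2k3 + k4) = 1.085125
y(0.37) ≈ 1.0851

1.0851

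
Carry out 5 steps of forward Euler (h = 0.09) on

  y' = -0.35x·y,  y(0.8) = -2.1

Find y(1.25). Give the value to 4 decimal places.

-1.7952

Euler: y_{n+1} = y_n + h·f(x_n, y_n).
x=0.800000, y=-2.100000: f=0.588000 → y ← -2.100000 + 0.09·0.588000 = -2.047080
x=0.890000, y=-2.047080: f=0.637665 → y ← -2.047080 + 0.09·0.637665 = -1.989690
x=0.980000, y=-1.989690: f=0.682464 → y ← -1.989690 + 0.09·0.682464 = -1.928268
x=1.070000, y=-1.928268: f=0.722137 → y ← -1.928268 + 0.09·0.722137 = -1.863276
x=1.160000, y=-1.863276: f=0.756490 → y ← -1.863276 + 0.09·0.756490 = -1.795192
y(1.25) ≈ -1.7952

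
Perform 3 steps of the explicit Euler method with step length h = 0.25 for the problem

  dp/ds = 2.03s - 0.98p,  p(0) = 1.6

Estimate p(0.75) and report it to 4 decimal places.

Euler: p_{n+1} = p_n + h·f(s_n, p_n).
s=0.000000, p=1.600000: f=-1.568000 → p ← 1.600000 + 0.25·(-1.568000) = 1.208000
s=0.250000, p=1.208000: f=-0.676340 → p ← 1.208000 + 0.25·(-0.676340) = 1.038915
s=0.500000, p=1.038915: f=-0.003137 → p ← 1.038915 + 0.25·(-0.003137) = 1.038131
p(0.75) ≈ 1.0381

1.0381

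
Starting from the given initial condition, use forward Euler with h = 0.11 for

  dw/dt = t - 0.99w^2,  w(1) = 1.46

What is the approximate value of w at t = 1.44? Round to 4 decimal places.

Euler: w_{n+1} = w_n + h·f(t_n, w_n).
t=1.000000, w=1.460000: f=-1.110284 → w ← 1.460000 + 0.11·(-1.110284) = 1.337869
t=1.110000, w=1.337869: f=-0.661994 → w ← 1.337869 + 0.11·(-0.661994) = 1.265049
t=1.220000, w=1.265049: f=-0.364347 → w ← 1.265049 + 0.11·(-0.364347) = 1.224971
t=1.330000, w=1.224971: f=-0.155549 → w ← 1.224971 + 0.11·(-0.155549) = 1.207861
w(1.44) ≈ 1.2079

1.2079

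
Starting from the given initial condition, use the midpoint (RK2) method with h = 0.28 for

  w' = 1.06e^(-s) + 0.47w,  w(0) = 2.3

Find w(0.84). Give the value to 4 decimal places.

Midpoint: k1 = f(s_n, w_n); k2 = f(s_n + h/2, w_n + (h/2)·k1); w_{n+1} = w_n + h·k2.
s=0.000000, w=2.300000:
  k1 = f(0.000000, 2.300000) = 2.141000
  k2 = f(0.140000, 2.599740) = 2.143398
  w ← 2.300000 + 0.28·2.143398 = 2.900151
s=0.280000, w=2.900151:
  k1 = f(0.280000, 2.900151) = 2.164202
  k2 = f(0.420000, 3.203140) = 2.201945
  w ← 2.900151 + 0.28·2.201945 = 3.516696
s=0.560000, w=3.516696:
  k1 = f(0.560000, 3.516696) = 2.258329
  k2 = f(0.700000, 3.832862) = 2.327826
  w ← 3.516696 + 0.28·2.327826 = 4.168487
w(0.84) ≈ 4.1685

4.1685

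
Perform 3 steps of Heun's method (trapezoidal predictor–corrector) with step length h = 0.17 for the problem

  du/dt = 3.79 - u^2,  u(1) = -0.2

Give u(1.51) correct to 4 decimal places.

1.3492

Heun: k1 = f(t_n, u_n); k2 = f(t_n + h, u_n + h·k1); u_{n+1} = u_n + (h/2)·(k1 + k2).
t=1.000000, u=-0.200000:
  k1 = f(1.000000, -0.200000) = 3.750000
  k2 = f(1.170000, 0.437500) = 3.598594
  u ← -0.200000 + (0.17/2)·(3.750000 + 3.598594) = 0.424630
t=1.170000, u=0.424630:
  k1 = f(1.170000, 0.424630) = 3.609689
  k2 = f(1.340000, 1.038278) = 2.711980
  u ← 0.424630 + (0.17/2)·(3.609689 + 2.711980) = 0.961972
t=1.340000, u=0.961972:
  k1 = f(1.340000, 0.961972) = 2.864609
  k2 = f(1.510000, 1.448956) = 1.690527
  u ← 0.961972 + (0.17/2)·(2.864609 + 1.690527) = 1.349159
u(1.51) ≈ 1.3492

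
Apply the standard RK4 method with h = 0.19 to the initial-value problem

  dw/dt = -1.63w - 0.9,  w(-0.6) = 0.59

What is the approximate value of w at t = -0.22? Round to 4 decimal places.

0.0627

RK4: k1 = f(t_n, w_n); k2 = f(t_n + h/2, w_n + (h/2)·k1); k3 = f(t_n + h/2, w_n + (h/2)·k2); k4 = f(t_n + h, w_n + h·k3); w_{n+1} = w_n + (h/6)·(k1 + 2k2 + 2k3 + k4).
t=-0.600000, w=0.590000:
  k1 = f(-0.600000, 0.590000) = -1.861700
  k2 = f(-0.505000, 0.413138) = -1.573416
  k3 = f(-0.505000, 0.440526) = -1.618057
  k4 = f(-0.410000, 0.282569) = -1.360588
  w ← 0.590000 + (0.19/6)·(k1 + 2k2 + 2k3 + k4) = 0.285834
t=-0.410000, w=0.285834:
  k1 = f(-0.410000, 0.285834) = -1.365910
  k2 = f(-0.315000, 0.156073) = -1.154399
  k3 = f(-0.315000, 0.176166) = -1.187151
  k4 = f(-0.220000, 0.060276) = -0.998249
  w ← 0.285834 + (0.19/6)·(k1 + 2k2 + 2k3 + k4) = 0.062671
w(-0.22) ≈ 0.0627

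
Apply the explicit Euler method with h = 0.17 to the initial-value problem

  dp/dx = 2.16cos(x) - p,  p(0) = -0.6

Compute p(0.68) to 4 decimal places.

Euler: p_{n+1} = p_n + h·f(x_n, p_n).
x=0.000000, p=-0.600000: f=2.760000 → p ← -0.600000 + 0.17·2.760000 = -0.130800
x=0.170000, p=-0.130800: f=2.259663 → p ← -0.130800 + 0.17·2.259663 = 0.253343
x=0.340000, p=0.253343: f=1.783007 → p ← 0.253343 + 0.17·1.783007 = 0.556454
x=0.510000, p=0.556454: f=1.328674 → p ← 0.556454 + 0.17·1.328674 = 0.782329
p(0.68) ≈ 0.7823

0.7823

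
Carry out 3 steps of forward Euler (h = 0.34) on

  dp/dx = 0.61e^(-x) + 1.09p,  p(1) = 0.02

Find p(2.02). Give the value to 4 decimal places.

0.3079

Euler: p_{n+1} = p_n + h·f(x_n, p_n).
x=1.000000, p=0.020000: f=0.246206 → p ← 0.020000 + 0.34·0.246206 = 0.103710
x=1.340000, p=0.103710: f=0.272770 → p ← 0.103710 + 0.34·0.272770 = 0.196452
x=1.680000, p=0.196452: f=0.327821 → p ← 0.196452 + 0.34·0.327821 = 0.307911
p(2.02) ≈ 0.3079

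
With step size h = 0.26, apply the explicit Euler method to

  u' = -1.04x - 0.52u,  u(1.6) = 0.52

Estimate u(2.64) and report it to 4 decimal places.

-1.5044

Euler: u_{n+1} = u_n + h·f(x_n, u_n).
x=1.600000, u=0.520000: f=-1.934400 → u ← 0.520000 + 0.26·(-1.934400) = 0.017056
x=1.860000, u=0.017056: f=-1.943269 → u ← 0.017056 + 0.26·(-1.943269) = -0.488194
x=2.120000, u=-0.488194: f=-1.950939 → u ← -0.488194 + 0.26·(-1.950939) = -0.995438
x=2.380000, u=-0.995438: f=-1.957572 → u ← -0.995438 + 0.26·(-1.957572) = -1.504407
u(2.64) ≈ -1.5044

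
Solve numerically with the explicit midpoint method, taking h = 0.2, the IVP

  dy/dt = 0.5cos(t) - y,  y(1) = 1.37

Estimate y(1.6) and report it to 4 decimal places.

0.8066

Midpoint: k1 = f(t_n, y_n); k2 = f(t_n + h/2, y_n + (h/2)·k1); y_{n+1} = y_n + h·k2.
t=1.000000, y=1.370000:
  k1 = f(1.000000, 1.370000) = -1.099849
  k2 = f(1.100000, 1.260015) = -1.033217
  y ← 1.370000 + 0.2·(-1.033217) = 1.163357
t=1.200000, y=1.163357:
  k1 = f(1.200000, 1.163357) = -0.982178
  k2 = f(1.300000, 1.065139) = -0.931389
  y ← 1.163357 + 0.2·(-0.931389) = 0.977079
t=1.400000, y=0.977079:
  k1 = f(1.400000, 0.977079) = -0.892095
  k2 = f(1.500000, 0.887869) = -0.852501
  y ← 0.977079 + 0.2·(-0.852501) = 0.806579
y(1.6) ≈ 0.8066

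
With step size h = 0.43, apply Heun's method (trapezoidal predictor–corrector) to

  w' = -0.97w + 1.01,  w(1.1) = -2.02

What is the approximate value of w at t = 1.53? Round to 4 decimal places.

Heun: k1 = f(t_n, w_n); k2 = f(t_n + h, w_n + h·k1); w_{n+1} = w_n + (h/2)·(k1 + k2).
t=1.100000, w=-2.020000:
  k1 = f(1.100000, -2.020000) = 2.969400
  k2 = f(1.530000, -0.743158) = 1.730863
  w ← -2.020000 + (0.43/2)·(2.969400 + 1.730863) = -1.009443
w(1.53) ≈ -1.0094

-1.0094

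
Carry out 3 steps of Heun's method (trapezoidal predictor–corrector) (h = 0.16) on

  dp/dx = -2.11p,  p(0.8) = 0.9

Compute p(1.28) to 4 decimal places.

0.3351

Heun: k1 = f(x_n, p_n); k2 = f(x_n + h, p_n + h·k1); p_{n+1} = p_n + (h/2)·(k1 + k2).
x=0.800000, p=0.900000:
  k1 = f(0.800000, 0.900000) = -1.899000
  k2 = f(0.960000, 0.596160) = -1.257898
  p ← 0.900000 + (0.16/2)·(-1.899000 + (-1.257898)) = 0.647448
x=0.960000, p=0.647448:
  k1 = f(0.960000, 0.647448) = -1.366116
  k2 = f(1.120000, 0.428870) = -0.904915
  p ← 0.647448 + (0.16/2)·(-1.366116 + (-0.904915)) = 0.465766
x=1.120000, p=0.465766:
  k1 = f(1.120000, 0.465766) = -0.982766
  k2 = f(1.280000, 0.308523) = -0.650984
  p ← 0.465766 + (0.16/2)·(-0.982766 + (-0.650984)) = 0.335066
p(1.28) ≈ 0.3351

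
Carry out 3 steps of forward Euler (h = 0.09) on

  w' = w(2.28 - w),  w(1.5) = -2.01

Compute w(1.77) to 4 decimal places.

-6.3696

Euler: w_{n+1} = w_n + h·f(t_n, w_n).
t=1.500000, w=-2.010000: f=-8.622900 → w ← -2.010000 + 0.09·(-8.622900) = -2.786061
t=1.590000, w=-2.786061: f=-14.114355 → w ← -2.786061 + 0.09·(-14.114355) = -4.056353
t=1.680000, w=-4.056353: f=-25.702484 → w ← -4.056353 + 0.09·(-25.702484) = -6.369577
w(1.77) ≈ -6.3696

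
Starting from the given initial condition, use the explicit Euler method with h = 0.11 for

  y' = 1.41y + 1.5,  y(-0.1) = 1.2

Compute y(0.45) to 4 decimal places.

3.5914

Euler: y_{n+1} = y_n + h·f(s_n, y_n).
s=-0.100000, y=1.200000: f=3.192000 → y ← 1.200000 + 0.11·3.192000 = 1.551120
s=0.010000, y=1.551120: f=3.687079 → y ← 1.551120 + 0.11·3.687079 = 1.956699
s=0.120000, y=1.956699: f=4.258945 → y ← 1.956699 + 0.11·4.258945 = 2.425183
s=0.230000, y=2.425183: f=4.919508 → y ← 2.425183 + 0.11·4.919508 = 2.966329
s=0.340000, y=2.966329: f=5.682523 → y ← 2.966329 + 0.11·5.682523 = 3.591406
y(0.45) ≈ 3.5914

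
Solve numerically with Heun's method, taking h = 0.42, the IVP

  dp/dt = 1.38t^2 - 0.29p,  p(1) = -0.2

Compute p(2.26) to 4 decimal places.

Heun: k1 = f(t_n, p_n); k2 = f(t_n + h, p_n + h·k1); p_{n+1} = p_n + (h/2)·(k1 + k2).
t=1.000000, p=-0.200000:
  k1 = f(1.000000, -0.200000) = 1.438000
  k2 = f(1.420000, 0.403960) = 2.665484
  p ← -0.200000 + (0.42/2)·(1.438000 + 2.665484) = 0.661732
t=1.420000, p=0.661732:
  k1 = f(1.420000, 0.661732) = 2.590730
  k2 = f(1.840000, 1.749838) = 4.164675
  p ← 0.661732 + (0.42/2)·(2.590730 + 4.164675) = 2.080367
t=1.840000, p=2.080367:
  k1 = f(1.840000, 2.080367) = 4.068822
  k2 = f(2.260000, 3.789272) = 5.949599
  p ← 2.080367 + (0.42/2)·(4.068822 + 5.949599) = 4.184235
p(2.26) ≈ 4.1842

4.1842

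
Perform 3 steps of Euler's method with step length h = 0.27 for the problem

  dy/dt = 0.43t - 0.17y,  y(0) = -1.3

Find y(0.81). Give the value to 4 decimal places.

Euler: y_{n+1} = y_n + h·f(t_n, y_n).
t=0.000000, y=-1.300000: f=0.221000 → y ← -1.300000 + 0.27·0.221000 = -1.240330
t=0.270000, y=-1.240330: f=0.326956 → y ← -1.240330 + 0.27·0.326956 = -1.152052
t=0.540000, y=-1.152052: f=0.428049 → y ← -1.152052 + 0.27·0.428049 = -1.036479
y(0.81) ≈ -1.0365

-1.0365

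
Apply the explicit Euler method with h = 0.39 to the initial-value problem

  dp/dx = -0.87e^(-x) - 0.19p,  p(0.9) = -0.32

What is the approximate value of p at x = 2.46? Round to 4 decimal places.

-0.5261

Euler: p_{n+1} = p_n + h·f(x_n, p_n).
x=0.900000, p=-0.320000: f=-0.292916 → p ← -0.320000 + 0.39·(-0.292916) = -0.434237
x=1.290000, p=-0.434237: f=-0.156981 → p ← -0.434237 + 0.39·(-0.156981) = -0.495459
x=1.680000, p=-0.495459: f=-0.068008 → p ← -0.495459 + 0.39·(-0.068008) = -0.521983
x=2.070000, p=-0.521983: f=-0.010605 → p ← -0.521983 + 0.39·(-0.010605) = -0.526119
p(2.46) ≈ -0.5261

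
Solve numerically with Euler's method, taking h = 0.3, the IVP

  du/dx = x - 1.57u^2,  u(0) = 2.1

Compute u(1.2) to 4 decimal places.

Euler: u_{n+1} = u_n + h·f(x_n, u_n).
x=0.000000, u=2.100000: f=-6.923700 → u ← 2.100000 + 0.3·(-6.923700) = 0.022890
x=0.300000, u=0.022890: f=0.299177 → u ← 0.022890 + 0.3·0.299177 = 0.112643
x=0.600000, u=0.112643: f=0.580079 → u ← 0.112643 + 0.3·0.580079 = 0.286667
x=0.900000, u=0.286667: f=0.770981 → u ← 0.286667 + 0.3·0.770981 = 0.517961
u(1.2) ≈ 0.5180

0.5180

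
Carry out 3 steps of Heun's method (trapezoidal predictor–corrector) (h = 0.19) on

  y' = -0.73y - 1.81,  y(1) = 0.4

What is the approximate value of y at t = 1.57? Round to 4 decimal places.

Heun: k1 = f(t_n, y_n); k2 = f(t_n + h, y_n + h·k1); y_{n+1} = y_n + (h/2)·(k1 + k2).
t=1.000000, y=0.400000:
  k1 = f(1.000000, 0.400000) = -2.102000
  k2 = f(1.190000, 0.000620) = -1.810453
  y ← 0.400000 + (0.19/2)·(-2.102000 + (-1.810453)) = 0.028317
t=1.190000, y=0.028317:
  k1 = f(1.190000, 0.028317) = -1.830671
  k2 = f(1.380000, -0.319511) = -1.576757
  y ← 0.028317 + (0.19/2)·(-1.830671 + (-1.576757)) = -0.295389
t=1.380000, y=-0.295389:
  k1 = f(1.380000, -0.295389) = -1.594366
  k2 = f(1.570000, -0.598318) = -1.373228
  y ← -0.295389 + (0.19/2)·(-1.594366 + (-1.373228)) = -0.577310
y(1.57) ≈ -0.5773

-0.5773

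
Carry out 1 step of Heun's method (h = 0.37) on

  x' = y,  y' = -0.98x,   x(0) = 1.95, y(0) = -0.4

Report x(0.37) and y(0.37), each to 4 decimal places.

Heun on (x,y): k1 = f(s_n, state_n); k2 = f(s_n + h, state_n + h·k1); state_{n+1} = state_n + (h/2)·(k1 + k2).
0.000000: (1.950000, -0.400000)
  k1 = (-0.400000, -1.911000)
  predictor → (1.802000, -1.107070)
  k2 = (-1.107070, -1.765960)
  → (1.671192, -1.080238)
(x(0.37), y(0.37)) ≈ (1.6712, -1.0802)

1.6712, -1.0802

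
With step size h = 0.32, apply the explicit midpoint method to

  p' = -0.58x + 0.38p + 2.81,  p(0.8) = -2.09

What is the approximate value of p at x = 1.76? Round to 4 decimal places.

-0.5953

Midpoint: k1 = f(x_n, p_n); k2 = f(x_n + h/2, p_n + (h/2)·k1); p_{n+1} = p_n + h·k2.
x=0.800000, p=-2.090000:
  k1 = f(0.800000, -2.090000) = 1.551800
  k2 = f(0.960000, -1.841712) = 1.553349
  p ← -2.090000 + 0.32·1.553349 = -1.592928
x=1.120000, p=-1.592928:
  k1 = f(1.120000, -1.592928) = 1.555087
  k2 = f(1.280000, -1.344114) = 1.556837
  p ← -1.592928 + 0.32·1.556837 = -1.094740
x=1.440000, p=-1.094740:
  k1 = f(1.440000, -1.094740) = 1.558799
  k2 = f(1.600000, -0.845333) = 1.560774
  p ← -1.094740 + 0.32·1.560774 = -0.595293
p(1.76) ≈ -0.5953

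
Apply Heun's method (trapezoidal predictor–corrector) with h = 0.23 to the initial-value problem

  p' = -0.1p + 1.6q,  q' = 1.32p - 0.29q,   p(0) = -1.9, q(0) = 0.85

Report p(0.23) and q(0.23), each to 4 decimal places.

-1.6642, 0.2917

Heun on (p,q): k1 = f(t_n, state_n); k2 = f(t_n + h, state_n + h·k1); state_{n+1} = state_n + (h/2)·(k1 + k2).
0.000000: (-1.900000, 0.850000)
  k1 = (1.550000, -2.754500)
  predictor → (-1.543500, 0.216465)
  k2 = (0.500694, -2.100195)
  → (-1.664170, 0.291710)
(p(0.23), q(0.23)) ≈ (-1.6642, 0.2917)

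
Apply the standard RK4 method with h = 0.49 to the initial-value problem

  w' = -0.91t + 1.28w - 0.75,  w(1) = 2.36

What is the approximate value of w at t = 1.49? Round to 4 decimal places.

3.1508

RK4: k1 = f(t_n, w_n); k2 = f(t_n + h/2, w_n + (h/2)·k1); k3 = f(t_n + h/2, w_n + (h/2)·k2); k4 = f(t_n + h, w_n + h·k3); w_{n+1} = w_n + (h/6)·(k1 + 2k2 + 2k3 + k4).
t=1.000000, w=2.360000:
  k1 = f(1.000000, 2.360000) = 1.360800
  k2 = f(1.245000, 2.693396) = 1.564597
  k3 = f(1.245000, 2.743326) = 1.628508
  k4 = f(1.490000, 3.157969) = 1.936300
  w ← 2.360000 + (0.49/6)·(k1 + 2k2 + 2k3 + k4) = 3.150804
w(1.49) ≈ 3.1508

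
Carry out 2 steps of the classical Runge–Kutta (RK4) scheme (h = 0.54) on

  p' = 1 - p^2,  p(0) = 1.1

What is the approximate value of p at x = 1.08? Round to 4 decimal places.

RK4: k1 = f(x_n, p_n); k2 = f(x_n + h/2, p_n + (h/2)·k1); k3 = f(x_n + h/2, p_n + (h/2)·k2); k4 = f(x_n + h, p_n + h·k3); p_{n+1} = p_n + (h/6)·(k1 + 2k2 + 2k3 + k4).
x=0.000000, p=1.100000:
  k1 = f(0.000000, 1.100000) = -0.210000
  k2 = f(0.270000, 1.043300) = -0.088475
  k3 = f(0.270000, 1.076112) = -0.158017
  k4 = f(0.540000, 1.014671) = -0.029557
  p ← 1.100000 + (0.54/6)·(k1 + 2k2 + 2k3 + k4) = 1.034071
x=0.540000, p=1.034071:
  k1 = f(0.540000, 1.034071) = -0.069304
  k2 = f(0.810000, 1.015359) = -0.030955
  k3 = f(0.810000, 1.025714) = -0.052088
  k4 = f(1.080000, 1.005944) = -0.011923
  p ← 1.034071 + (0.54/6)·(k1 + 2k2 + 2k3 + k4) = 1.011813
p(1.08) ≈ 1.0118

1.0118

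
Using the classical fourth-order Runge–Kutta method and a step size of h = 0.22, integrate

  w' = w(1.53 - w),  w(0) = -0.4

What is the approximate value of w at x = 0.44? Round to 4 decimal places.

RK4: k1 = f(x_n, w_n); k2 = f(x_n + h/2, w_n + (h/2)·k1); k3 = f(x_n + h/2, w_n + (h/2)·k2); k4 = f(x_n + h, w_n + h·k3); w_{n+1} = w_n + (h/6)·(k1 + 2k2 + 2k3 + k4).
x=0.000000, w=-0.400000:
  k1 = f(0.000000, -0.400000) = -0.772000
  k2 = f(0.110000, -0.484920) = -0.977075
  k3 = f(0.110000, -0.507478) = -1.033976
  k4 = f(0.220000, -0.627475) = -1.353761
  w ← -0.400000 + (0.22/6)·(k1 + 2k2 + 2k3 + k4) = -0.625422
x=0.220000, w=-0.625422:
  k1 = f(0.220000, -0.625422) = -1.348047
  k2 = f(0.330000, -0.773707) = -1.782394
  k3 = f(0.330000, -0.821485) = -1.931709
  k4 = f(0.440000, -1.050398) = -2.710444
  w ← -0.625422 + (0.22/6)·(k1 + 2k2 + 2k3 + k4) = -1.046601
w(0.44) ≈ -1.0466

-1.0466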